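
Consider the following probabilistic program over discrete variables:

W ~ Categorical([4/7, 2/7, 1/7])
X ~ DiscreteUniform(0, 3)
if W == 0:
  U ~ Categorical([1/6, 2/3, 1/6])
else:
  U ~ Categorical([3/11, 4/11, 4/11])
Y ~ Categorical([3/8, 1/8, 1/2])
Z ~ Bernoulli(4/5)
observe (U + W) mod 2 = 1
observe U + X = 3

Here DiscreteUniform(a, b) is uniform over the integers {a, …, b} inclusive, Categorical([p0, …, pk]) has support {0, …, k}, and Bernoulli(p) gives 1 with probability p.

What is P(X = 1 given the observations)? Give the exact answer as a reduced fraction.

P(X = 1 | obs) = 12/71

Enumerate traces; 24 have nonzero weight after conditioning:
  (W=0, X=2, U=1, Y=0, Z=0) weight 1/140
  (W=0, X=2, U=1, Y=0, Z=1) weight 1/35
  (W=0, X=2, U=1, Y=1, Z=0) weight 1/420
  (W=0, X=2, U=1, Y=1, Z=1) weight 1/105
  (W=0, X=2, U=1, Y=2, Z=0) weight 1/105
  (W=0, X=2, U=1, Y=2, Z=1) weight 4/105
  (W=1, X=1, U=2, Y=0, Z=0) weight 3/1540
  (W=1, X=1, U=2, Y=0, Z=1) weight 3/385
  (W=1, X=3, U=0, Y=0, Z=0) weight 9/6160
  … 15 more
Group by X:
  weight(X=1) = 2/77
  weight(X=2) = 25/231
  weight(X=3) = 3/154
Total weight = 2/77 + 25/231 + 3/154 = 71/462
P(X=1 | obs) = 2/77 / 71/462 = 12/71
P(X=2 | obs) = 25/231 / 71/462 = 50/71
P(X=3 | obs) = 3/154 / 71/462 = 9/71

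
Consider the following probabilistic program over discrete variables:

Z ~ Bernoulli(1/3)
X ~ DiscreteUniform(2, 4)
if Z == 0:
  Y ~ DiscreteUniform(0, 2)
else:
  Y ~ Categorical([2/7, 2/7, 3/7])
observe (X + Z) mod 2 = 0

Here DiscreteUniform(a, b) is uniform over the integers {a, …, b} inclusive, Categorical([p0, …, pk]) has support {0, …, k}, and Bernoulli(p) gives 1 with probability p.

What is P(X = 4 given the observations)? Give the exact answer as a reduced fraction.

P(X = 4 | obs) = 2/5

Enumerate traces; 9 have nonzero weight after conditioning:
  (Z=0, X=2, Y=0) weight 2/27
  (Z=0, X=2, Y=1) weight 2/27
  (Z=0, X=2, Y=2) weight 2/27
  (Z=0, X=4, Y=0) weight 2/27
  (Z=0, X=4, Y=1) weight 2/27
  (Z=0, X=4, Y=2) weight 2/27
  (Z=1, X=3, Y=0) weight 2/63
  (Z=1, X=3, Y=1) weight 2/63
  … 1 more
Group by X:
  weight(X=2) = 2/9
  weight(X=3) = 1/9
  weight(X=4) = 2/9
Total weight = 2/9 + 1/9 + 2/9 = 5/9
P(X=2 | obs) = 2/9 / 5/9 = 2/5
P(X=3 | obs) = 1/9 / 5/9 = 1/5
P(X=4 | obs) = 2/9 / 5/9 = 2/5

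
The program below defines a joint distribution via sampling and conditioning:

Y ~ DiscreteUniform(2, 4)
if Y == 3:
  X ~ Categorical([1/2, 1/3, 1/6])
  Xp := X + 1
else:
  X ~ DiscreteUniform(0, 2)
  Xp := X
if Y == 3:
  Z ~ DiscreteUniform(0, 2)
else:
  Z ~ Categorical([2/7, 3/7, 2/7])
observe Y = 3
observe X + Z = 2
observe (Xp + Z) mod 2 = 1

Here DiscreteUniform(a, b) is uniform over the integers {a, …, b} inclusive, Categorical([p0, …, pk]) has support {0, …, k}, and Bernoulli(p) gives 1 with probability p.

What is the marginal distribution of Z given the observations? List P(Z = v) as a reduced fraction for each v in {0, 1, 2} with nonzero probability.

P(Z=0) = 1/6, P(Z=1) = 1/3, P(Z=2) = 1/2

Enumerate traces; 3 have nonzero weight after conditioning:
  (Y=3, X=0, Z=2) weight 1/18
  (Y=3, X=1, Z=1) weight 1/27
  (Y=3, X=2, Z=0) weight 1/54
Group by Z:
  weight(Z=0) = 1/54
  weight(Z=1) = 1/27
  weight(Z=2) = 1/18
Total weight = 1/54 + 1/27 + 1/18 = 1/9
P(Z=0 | obs) = 1/54 / 1/9 = 1/6
P(Z=1 | obs) = 1/27 / 1/9 = 1/3
P(Z=2 | obs) = 1/18 / 1/9 = 1/2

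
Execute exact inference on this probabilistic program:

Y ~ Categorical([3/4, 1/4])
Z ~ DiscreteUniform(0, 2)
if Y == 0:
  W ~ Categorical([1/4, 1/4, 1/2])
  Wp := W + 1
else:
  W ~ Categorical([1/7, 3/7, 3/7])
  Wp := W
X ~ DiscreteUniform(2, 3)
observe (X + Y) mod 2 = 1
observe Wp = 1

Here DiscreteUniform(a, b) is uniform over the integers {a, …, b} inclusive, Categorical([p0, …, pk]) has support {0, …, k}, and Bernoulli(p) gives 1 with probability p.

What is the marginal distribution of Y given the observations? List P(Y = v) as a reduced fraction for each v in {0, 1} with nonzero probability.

P(Y=0) = 7/11, P(Y=1) = 4/11

Enumerate traces; 6 have nonzero weight after conditioning:
  (Y=0, Z=0, W=0, X=3) weight 1/32
  (Y=0, Z=1, W=0, X=3) weight 1/32
  (Y=0, Z=2, W=0, X=3) weight 1/32
  (Y=1, Z=0, W=1, X=2) weight 1/56
  (Y=1, Z=1, W=1, X=2) weight 1/56
  (Y=1, Z=2, W=1, X=2) weight 1/56
Group by Y:
  weight(Y=0) = 3/32
  weight(Y=1) = 3/56
Total weight = 3/32 + 3/56 = 33/224
P(Y=0 | obs) = 3/32 / 33/224 = 7/11
P(Y=1 | obs) = 3/56 / 33/224 = 4/11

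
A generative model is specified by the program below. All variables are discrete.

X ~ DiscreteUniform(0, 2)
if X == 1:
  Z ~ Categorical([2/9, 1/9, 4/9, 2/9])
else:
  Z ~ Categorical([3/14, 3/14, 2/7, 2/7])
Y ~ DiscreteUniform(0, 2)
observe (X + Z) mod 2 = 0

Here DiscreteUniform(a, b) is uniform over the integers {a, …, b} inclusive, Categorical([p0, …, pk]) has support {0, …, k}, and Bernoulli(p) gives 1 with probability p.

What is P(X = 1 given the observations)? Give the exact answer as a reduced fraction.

Enumerate traces; 18 have nonzero weight after conditioning:
  (X=0, Z=0, Y=0) weight 1/42
  (X=0, Z=0, Y=1) weight 1/42
  (X=0, Z=0, Y=2) weight 1/42
  (X=0, Z=2, Y=0) weight 2/63
  (X=0, Z=2, Y=1) weight 2/63
  (X=0, Z=2, Y=2) weight 2/63
  (X=1, Z=1, Y=0) weight 1/81
  (X=1, Z=1, Y=1) weight 1/81
  (X=2, Z=0, Y=0) weight 1/42
  … 9 more
Group by X:
  weight(X=0) = 1/6
  weight(X=1) = 1/9
  weight(X=2) = 1/6
Total weight = 1/6 + 1/9 + 1/6 = 4/9
P(X=0 | obs) = 1/6 / 4/9 = 3/8
P(X=1 | obs) = 1/9 / 4/9 = 1/4
P(X=2 | obs) = 1/6 / 4/9 = 3/8

P(X = 1 | obs) = 1/4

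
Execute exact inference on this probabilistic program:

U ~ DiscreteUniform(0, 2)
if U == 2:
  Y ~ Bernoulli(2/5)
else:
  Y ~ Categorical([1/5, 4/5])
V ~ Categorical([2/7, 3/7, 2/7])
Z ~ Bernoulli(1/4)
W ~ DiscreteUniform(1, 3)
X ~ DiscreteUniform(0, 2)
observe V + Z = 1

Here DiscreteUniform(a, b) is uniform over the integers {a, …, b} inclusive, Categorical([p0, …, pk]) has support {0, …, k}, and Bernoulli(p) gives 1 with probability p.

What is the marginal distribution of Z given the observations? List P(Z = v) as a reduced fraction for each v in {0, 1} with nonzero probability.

P(Z=0) = 9/11, P(Z=1) = 2/11

Enumerate traces; 108 have nonzero weight after conditioning:
  (U=0, Y=0, V=0, Z=1, W=1, X=0) weight 1/1890
  (U=0, Y=0, V=0, Z=1, W=1, X=1) weight 1/1890
  (U=0, Y=0, V=0, Z=1, W=1, X=2) weight 1/1890
  (U=0, Y=0, V=0, Z=1, W=2, X=0) weight 1/1890
  (U=0, Y=0, V=0, Z=1, W=2, X=1) weight 1/1890
  (U=0, Y=0, V=0, Z=1, W=2, X=2) weight 1/1890
  (U=0, Y=0, V=0, Z=1, W=3, X=0) weight 1/1890
  (U=0, Y=0, V=0, Z=1, W=3, X=1) weight 1/1890
  (U=0, Y=0, V=1, Z=0, W=1, X=0) weight 1/420
  … 99 more
Group by Z:
  weight(Z=0) = 9/28
  weight(Z=1) = 1/14
Total weight = 9/28 + 1/14 = 11/28
P(Z=0 | obs) = 9/28 / 11/28 = 9/11
P(Z=1 | obs) = 1/14 / 11/28 = 2/11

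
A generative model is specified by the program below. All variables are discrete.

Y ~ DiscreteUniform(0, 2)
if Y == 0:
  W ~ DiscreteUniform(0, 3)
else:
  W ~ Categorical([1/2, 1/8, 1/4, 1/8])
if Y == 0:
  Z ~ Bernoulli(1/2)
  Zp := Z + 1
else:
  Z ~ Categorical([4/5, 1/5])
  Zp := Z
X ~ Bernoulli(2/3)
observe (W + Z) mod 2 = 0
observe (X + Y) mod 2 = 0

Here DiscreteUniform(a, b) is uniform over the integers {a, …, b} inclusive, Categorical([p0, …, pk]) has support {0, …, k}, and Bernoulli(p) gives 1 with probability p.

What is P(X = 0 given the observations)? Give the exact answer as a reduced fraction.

Enumerate traces; 12 have nonzero weight after conditioning:
  (Y=0, W=0, Z=0, X=0) weight 1/72
  (Y=0, W=1, Z=1, X=0) weight 1/72
  (Y=0, W=2, Z=0, X=0) weight 1/72
  (Y=0, W=3, Z=1, X=0) weight 1/72
  (Y=1, W=0, Z=0, X=1) weight 4/45
  (Y=1, W=1, Z=1, X=1) weight 1/180
  (Y=1, W=2, Z=0, X=1) weight 2/45
  (Y=1, W=3, Z=1, X=1) weight 1/180
  … 4 more
Group by X:
  weight(X=0) = 23/180
  weight(X=1) = 13/90
Total weight = 23/180 + 13/90 = 49/180
P(X=0 | obs) = 23/180 / 49/180 = 23/49
P(X=1 | obs) = 13/90 / 49/180 = 26/49

P(X = 0 | obs) = 23/49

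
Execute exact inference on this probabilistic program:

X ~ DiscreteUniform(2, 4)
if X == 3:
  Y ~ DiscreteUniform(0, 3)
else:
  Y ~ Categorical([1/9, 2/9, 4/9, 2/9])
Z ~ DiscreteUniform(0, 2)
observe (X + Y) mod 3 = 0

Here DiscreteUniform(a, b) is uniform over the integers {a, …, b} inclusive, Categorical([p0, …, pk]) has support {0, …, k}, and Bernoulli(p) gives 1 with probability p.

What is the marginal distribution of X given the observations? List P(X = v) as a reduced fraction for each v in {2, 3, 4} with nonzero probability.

P(X=2) = 4/21, P(X=3) = 3/7, P(X=4) = 8/21

Enumerate traces; 12 have nonzero weight after conditioning:
  (X=2, Y=1, Z=0) weight 2/81
  (X=2, Y=1, Z=1) weight 2/81
  (X=2, Y=1, Z=2) weight 2/81
  (X=3, Y=0, Z=0) weight 1/36
  (X=3, Y=0, Z=1) weight 1/36
  (X=3, Y=0, Z=2) weight 1/36
  (X=3, Y=3, Z=0) weight 1/36
  (X=3, Y=3, Z=1) weight 1/36
  (X=4, Y=2, Z=0) weight 4/81
  … 3 more
Group by X:
  weight(X=2) = 2/27
  weight(X=3) = 1/6
  weight(X=4) = 4/27
Total weight = 2/27 + 1/6 + 4/27 = 7/18
P(X=2 | obs) = 2/27 / 7/18 = 4/21
P(X=3 | obs) = 1/6 / 7/18 = 3/7
P(X=4 | obs) = 4/27 / 7/18 = 8/21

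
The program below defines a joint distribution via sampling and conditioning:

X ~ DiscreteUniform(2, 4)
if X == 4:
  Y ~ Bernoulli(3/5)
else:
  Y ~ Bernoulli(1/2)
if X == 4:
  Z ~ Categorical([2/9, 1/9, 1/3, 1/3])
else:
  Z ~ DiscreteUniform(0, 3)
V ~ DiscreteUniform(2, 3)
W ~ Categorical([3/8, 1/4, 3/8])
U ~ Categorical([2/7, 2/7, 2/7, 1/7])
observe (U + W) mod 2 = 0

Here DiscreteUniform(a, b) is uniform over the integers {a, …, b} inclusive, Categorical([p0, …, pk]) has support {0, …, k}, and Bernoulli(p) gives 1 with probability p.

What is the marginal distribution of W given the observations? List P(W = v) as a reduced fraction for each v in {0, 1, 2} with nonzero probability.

Enumerate traces; 288 have nonzero weight after conditioning:
  (X=2, Y=0, Z=0, V=2, W=0, U=0) weight 1/448
  (X=2, Y=0, Z=0, V=2, W=0, U=2) weight 1/448
  (X=2, Y=0, Z=0, V=2, W=1, U=1) weight 1/672
  (X=2, Y=0, Z=0, V=2, W=1, U=3) weight 1/1344
  (X=2, Y=0, Z=0, V=2, W=2, U=0) weight 1/448
  (X=2, Y=0, Z=0, V=2, W=2, U=2) weight 1/448
  (X=2, Y=0, Z=0, V=3, W=0, U=0) weight 1/448
  (X=2, Y=0, Z=0, V=3, W=0, U=2) weight 1/448
  … 280 more
Group by W:
  weight(W=0) = 3/14
  weight(W=1) = 3/28
  weight(W=2) = 3/14
Total weight = 3/14 + 3/28 + 3/14 = 15/28
P(W=0 | obs) = 3/14 / 15/28 = 2/5
P(W=1 | obs) = 3/28 / 15/28 = 1/5
P(W=2 | obs) = 3/14 / 15/28 = 2/5

P(W=0) = 2/5, P(W=1) = 1/5, P(W=2) = 2/5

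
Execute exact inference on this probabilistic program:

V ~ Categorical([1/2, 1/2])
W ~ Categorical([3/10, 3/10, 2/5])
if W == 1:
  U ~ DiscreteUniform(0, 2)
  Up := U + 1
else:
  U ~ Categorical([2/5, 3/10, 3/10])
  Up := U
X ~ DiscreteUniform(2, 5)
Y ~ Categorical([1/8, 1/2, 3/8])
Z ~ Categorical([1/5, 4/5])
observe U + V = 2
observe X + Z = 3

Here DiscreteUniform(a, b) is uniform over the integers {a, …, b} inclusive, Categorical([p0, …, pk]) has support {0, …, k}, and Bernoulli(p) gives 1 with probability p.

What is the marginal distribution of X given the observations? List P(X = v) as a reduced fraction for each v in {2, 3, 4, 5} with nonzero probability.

P(X=2) = 4/5, P(X=3) = 1/5

Enumerate traces; 36 have nonzero weight after conditioning:
  (V=0, W=0, U=2, X=2, Y=0, Z=1) weight 9/8000
  (V=0, W=0, U=2, X=2, Y=1, Z=1) weight 9/2000
  (V=0, W=0, U=2, X=2, Y=2, Z=1) weight 27/8000
  (V=0, W=0, U=2, X=3, Y=0, Z=0) weight 9/32000
  (V=0, W=0, U=2, X=3, Y=1, Z=0) weight 9/8000
  (V=0, W=0, U=2, X=3, Y=2, Z=0) weight 27/32000
  (V=0, W=1, U=2, X=2, Y=0, Z=1) weight 1/800
  (V=0, W=1, U=2, X=2, Y=1, Z=1) weight 1/200
  … 28 more
Group by X:
  weight(X=2) = 31/500
  weight(X=3) = 31/2000
Total weight = 31/500 + 31/2000 = 31/400
P(X=2 | obs) = 31/500 / 31/400 = 4/5
P(X=3 | obs) = 31/2000 / 31/400 = 1/5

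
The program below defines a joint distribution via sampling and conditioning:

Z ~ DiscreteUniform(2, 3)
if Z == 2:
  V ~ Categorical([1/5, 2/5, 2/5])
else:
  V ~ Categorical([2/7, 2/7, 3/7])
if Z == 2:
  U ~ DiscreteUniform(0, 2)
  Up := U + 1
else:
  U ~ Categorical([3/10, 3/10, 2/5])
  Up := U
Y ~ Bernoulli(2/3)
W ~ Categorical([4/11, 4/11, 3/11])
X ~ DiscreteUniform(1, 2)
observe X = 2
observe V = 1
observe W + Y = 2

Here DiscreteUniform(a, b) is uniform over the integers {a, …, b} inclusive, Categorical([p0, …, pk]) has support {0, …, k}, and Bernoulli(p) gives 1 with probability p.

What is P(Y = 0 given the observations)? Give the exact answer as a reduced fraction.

P(Y = 0 | obs) = 3/11

Enumerate traces; 12 have nonzero weight after conditioning:
  (Z=2, V=1, U=0, Y=0, W=2, X=2) weight 1/330
  (Z=2, V=1, U=0, Y=1, W=1, X=2) weight 4/495
  (Z=2, V=1, U=1, Y=0, W=2, X=2) weight 1/330
  (Z=2, V=1, U=1, Y=1, W=1, X=2) weight 4/495
  (Z=2, V=1, U=2, Y=0, W=2, X=2) weight 1/330
  (Z=2, V=1, U=2, Y=1, W=1, X=2) weight 4/495
  (Z=3, V=1, U=0, Y=0, W=2, X=2) weight 3/1540
  (Z=3, V=1, U=0, Y=1, W=1, X=2) weight 2/385
  … 4 more
Group by Y:
  weight(Y=0) = 6/385
  weight(Y=1) = 16/385
Total weight = 6/385 + 16/385 = 2/35
P(Y=0 | obs) = 6/385 / 2/35 = 3/11
P(Y=1 | obs) = 16/385 / 2/35 = 8/11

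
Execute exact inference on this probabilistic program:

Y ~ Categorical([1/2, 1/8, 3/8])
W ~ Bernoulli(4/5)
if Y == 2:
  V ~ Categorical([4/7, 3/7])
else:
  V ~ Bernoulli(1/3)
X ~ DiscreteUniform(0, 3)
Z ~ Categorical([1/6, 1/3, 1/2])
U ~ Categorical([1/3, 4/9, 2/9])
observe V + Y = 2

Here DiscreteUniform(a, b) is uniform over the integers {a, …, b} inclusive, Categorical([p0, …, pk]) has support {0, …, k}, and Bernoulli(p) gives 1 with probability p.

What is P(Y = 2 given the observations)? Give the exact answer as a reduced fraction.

Enumerate traces; 144 have nonzero weight after conditioning:
  (Y=1, W=0, V=1, X=0, Z=0, U=0) weight 1/8640
  (Y=1, W=0, V=1, X=0, Z=0, U=1) weight 1/6480
  (Y=1, W=0, V=1, X=0, Z=0, U=2) weight 1/12960
  (Y=1, W=0, V=1, X=0, Z=1, U=0) weight 1/4320
  (Y=1, W=0, V=1, X=0, Z=1, U=1) weight 1/3240
  (Y=1, W=0, V=1, X=0, Z=1, U=2) weight 1/6480
  (Y=1, W=0, V=1, X=0, Z=2, U=0) weight 1/2880
  (Y=1, W=0, V=1, X=0, Z=2, U=1) weight 1/2160
  (Y=2, W=0, V=0, X=0, Z=0, U=0) weight 1/1680
  … 135 more
Group by Y:
  weight(Y=1) = 1/24
  weight(Y=2) = 3/14
Total weight = 1/24 + 3/14 = 43/168
P(Y=1 | obs) = 1/24 / 43/168 = 7/43
P(Y=2 | obs) = 3/14 / 43/168 = 36/43

P(Y = 2 | obs) = 36/43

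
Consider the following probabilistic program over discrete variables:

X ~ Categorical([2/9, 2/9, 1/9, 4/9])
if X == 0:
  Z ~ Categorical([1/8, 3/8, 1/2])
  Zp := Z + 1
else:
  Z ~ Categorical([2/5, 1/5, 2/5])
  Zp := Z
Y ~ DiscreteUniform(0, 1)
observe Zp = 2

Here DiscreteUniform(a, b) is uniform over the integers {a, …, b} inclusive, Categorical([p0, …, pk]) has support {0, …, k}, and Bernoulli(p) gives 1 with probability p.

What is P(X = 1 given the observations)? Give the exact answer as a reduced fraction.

P(X = 1 | obs) = 16/71

Enumerate traces; 8 have nonzero weight after conditioning:
  (X=0, Z=1, Y=0) weight 1/24
  (X=0, Z=1, Y=1) weight 1/24
  (X=1, Z=2, Y=0) weight 2/45
  (X=1, Z=2, Y=1) weight 2/45
  (X=2, Z=2, Y=0) weight 1/45
  (X=2, Z=2, Y=1) weight 1/45
  (X=3, Z=2, Y=0) weight 4/45
  (X=3, Z=2, Y=1) weight 4/45
Group by X:
  weight(X=0) = 1/12
  weight(X=1) = 4/45
  weight(X=2) = 2/45
  weight(X=3) = 8/45
Total weight = 1/12 + 4/45 + 2/45 + 8/45 = 71/180
P(X=0 | obs) = 1/12 / 71/180 = 15/71
P(X=1 | obs) = 4/45 / 71/180 = 16/71
P(X=2 | obs) = 2/45 / 71/180 = 8/71
P(X=3 | obs) = 8/45 / 71/180 = 32/71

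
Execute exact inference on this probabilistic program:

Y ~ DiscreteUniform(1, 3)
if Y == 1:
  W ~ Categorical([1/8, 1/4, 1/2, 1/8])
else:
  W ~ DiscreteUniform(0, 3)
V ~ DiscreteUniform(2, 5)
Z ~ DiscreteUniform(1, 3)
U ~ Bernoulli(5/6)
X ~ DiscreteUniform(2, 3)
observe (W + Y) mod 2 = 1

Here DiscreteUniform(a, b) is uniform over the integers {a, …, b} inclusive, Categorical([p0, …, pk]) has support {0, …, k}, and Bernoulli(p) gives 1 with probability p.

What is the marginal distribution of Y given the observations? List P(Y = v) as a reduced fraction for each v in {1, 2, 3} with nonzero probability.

Enumerate traces; 288 have nonzero weight after conditioning:
  (Y=1, W=0, V=2, Z=1, U=0, X=2) weight 1/3456
  (Y=1, W=0, V=2, Z=1, U=0, X=3) weight 1/3456
  (Y=1, W=0, V=2, Z=1, U=1, X=2) weight 5/3456
  (Y=1, W=0, V=2, Z=1, U=1, X=3) weight 5/3456
  (Y=1, W=0, V=2, Z=2, U=0, X=2) weight 1/3456
  (Y=1, W=0, V=2, Z=2, U=0, X=3) weight 1/3456
  (Y=1, W=0, V=2, Z=2, U=1, X=2) weight 5/3456
  (Y=1, W=0, V=2, Z=2, U=1, X=3) weight 5/3456
  (Y=2, W=1, V=2, Z=1, U=0, X=2) weight 1/1728
  (Y=3, W=0, V=2, Z=1, U=0, X=2) weight 1/1728
  … 278 more
Group by Y:
  weight(Y=1) = 5/24
  weight(Y=2) = 1/6
  weight(Y=3) = 1/6
Total weight = 5/24 + 1/6 + 1/6 = 13/24
P(Y=1 | obs) = 5/24 / 13/24 = 5/13
P(Y=2 | obs) = 1/6 / 13/24 = 4/13
P(Y=3 | obs) = 1/6 / 13/24 = 4/13

P(Y=1) = 5/13, P(Y=2) = 4/13, P(Y=3) = 4/13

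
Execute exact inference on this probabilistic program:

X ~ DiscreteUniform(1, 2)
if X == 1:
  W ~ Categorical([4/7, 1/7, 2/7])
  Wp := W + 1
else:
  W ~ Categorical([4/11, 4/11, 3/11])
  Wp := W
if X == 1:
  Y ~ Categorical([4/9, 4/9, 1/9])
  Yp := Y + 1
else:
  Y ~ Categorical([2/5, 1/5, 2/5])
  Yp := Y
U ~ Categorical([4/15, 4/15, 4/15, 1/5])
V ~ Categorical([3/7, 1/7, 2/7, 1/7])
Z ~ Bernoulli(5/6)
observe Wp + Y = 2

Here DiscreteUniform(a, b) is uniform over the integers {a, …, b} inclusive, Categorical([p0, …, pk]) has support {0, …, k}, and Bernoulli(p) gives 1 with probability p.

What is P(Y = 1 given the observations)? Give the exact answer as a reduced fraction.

Enumerate traces; 160 have nonzero weight after conditioning:
  (X=1, W=0, Y=1, U=0, V=0, Z=0) weight 16/6615
  (X=1, W=0, Y=1, U=0, V=0, Z=1) weight 16/1323
  (X=1, W=0, Y=1, U=0, V=1, Z=0) weight 16/19845
  (X=1, W=0, Y=1, U=0, V=1, Z=1) weight 16/3969
  (X=1, W=0, Y=1, U=0, V=2, Z=0) weight 32/19845
  (X=1, W=0, Y=1, U=0, V=2, Z=1) weight 32/3969
  (X=1, W=0, Y=1, U=0, V=3, Z=0) weight 16/19845
  (X=1, W=0, Y=1, U=0, V=3, Z=1) weight 16/3969
  (X=1, W=1, Y=0, U=0, V=0, Z=0) weight 4/6615
  (X=2, W=0, Y=2, U=0, V=0, Z=0) weight 8/5775
  … 150 more
Group by Y:
  weight(Y=0) = 299/3465
  weight(Y=1) = 566/3465
  weight(Y=2) = 4/55
Total weight = 299/3465 + 566/3465 + 4/55 = 1117/3465
P(Y=0 | obs) = 299/3465 / 1117/3465 = 299/1117
P(Y=1 | obs) = 566/3465 / 1117/3465 = 566/1117
P(Y=2 | obs) = 4/55 / 1117/3465 = 252/1117

P(Y = 1 | obs) = 566/1117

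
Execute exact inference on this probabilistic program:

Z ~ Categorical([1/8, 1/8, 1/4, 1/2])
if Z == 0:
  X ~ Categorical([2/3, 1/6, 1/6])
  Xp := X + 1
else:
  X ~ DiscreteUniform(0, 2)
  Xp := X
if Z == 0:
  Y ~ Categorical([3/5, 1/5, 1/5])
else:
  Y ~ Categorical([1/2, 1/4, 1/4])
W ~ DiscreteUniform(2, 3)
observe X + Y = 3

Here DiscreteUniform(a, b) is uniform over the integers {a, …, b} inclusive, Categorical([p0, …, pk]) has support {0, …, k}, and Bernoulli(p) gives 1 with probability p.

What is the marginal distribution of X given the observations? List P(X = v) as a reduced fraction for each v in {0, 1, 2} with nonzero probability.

Enumerate traces; 16 have nonzero weight after conditioning:
  (Z=0, X=1, Y=2, W=2) weight 1/480
  (Z=0, X=1, Y=2, W=3) weight 1/480
  (Z=0, X=2, Y=1, W=2) weight 1/480
  (Z=0, X=2, Y=1, W=3) weight 1/480
  (Z=1, X=1, Y=2, W=2) weight 1/192
  (Z=1, X=1, Y=2, W=3) weight 1/192
  (Z=1, X=2, Y=1, W=2) weight 1/192
  (Z=1, X=2, Y=1, W=3) weight 1/192
  … 8 more
Group by X:
  weight(X=1) = 37/480
  weight(X=2) = 37/480
Total weight = 37/480 + 37/480 = 37/240
P(X=1 | obs) = 37/480 / 37/240 = 1/2
P(X=2 | obs) = 37/480 / 37/240 = 1/2

P(X=1) = 1/2, P(X=2) = 1/2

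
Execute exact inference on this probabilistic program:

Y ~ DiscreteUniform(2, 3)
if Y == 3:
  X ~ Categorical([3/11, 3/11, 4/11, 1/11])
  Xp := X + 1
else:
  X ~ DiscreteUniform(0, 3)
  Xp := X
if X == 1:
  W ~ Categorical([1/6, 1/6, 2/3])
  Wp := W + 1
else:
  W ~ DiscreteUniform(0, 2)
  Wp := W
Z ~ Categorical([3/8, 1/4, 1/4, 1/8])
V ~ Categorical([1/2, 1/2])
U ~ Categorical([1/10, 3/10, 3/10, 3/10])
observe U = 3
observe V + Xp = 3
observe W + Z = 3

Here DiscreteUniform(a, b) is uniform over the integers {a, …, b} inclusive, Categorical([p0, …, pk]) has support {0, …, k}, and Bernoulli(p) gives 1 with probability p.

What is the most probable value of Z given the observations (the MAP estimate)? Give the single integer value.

Enumerate traces; 12 have nonzero weight after conditioning:
  (Y=2, X=2, W=0, Z=3, V=1, U=3) weight 1/1280
  (Y=2, X=2, W=1, Z=2, V=1, U=3) weight 1/640
  (Y=2, X=2, W=2, Z=1, V=1, U=3) weight 1/640
  (Y=2, X=3, W=0, Z=3, V=0, U=3) weight 1/1280
  (Y=2, X=3, W=1, Z=2, V=0, U=3) weight 1/640
  (Y=2, X=3, W=2, Z=1, V=0, U=3) weight 1/640
  (Y=3, X=1, W=0, Z=3, V=1, U=3) weight 3/7040
  (Y=3, X=1, W=1, Z=2, V=1, U=3) weight 3/3520
  … 4 more
Group by Z:
  weight(Z=1) = 31/3520
  weight(Z=2) = 1/160
  weight(Z=3) = 1/320
Total weight = 31/3520 + 1/160 + 1/320 = 1/55
P(Z=1 | obs) = 31/3520 / 1/55 = 31/64
P(Z=2 | obs) = 1/160 / 1/55 = 11/32
P(Z=3 | obs) = 1/320 / 1/55 = 11/64
argmax = 1

argmax_v P(Z = v | obs) = 1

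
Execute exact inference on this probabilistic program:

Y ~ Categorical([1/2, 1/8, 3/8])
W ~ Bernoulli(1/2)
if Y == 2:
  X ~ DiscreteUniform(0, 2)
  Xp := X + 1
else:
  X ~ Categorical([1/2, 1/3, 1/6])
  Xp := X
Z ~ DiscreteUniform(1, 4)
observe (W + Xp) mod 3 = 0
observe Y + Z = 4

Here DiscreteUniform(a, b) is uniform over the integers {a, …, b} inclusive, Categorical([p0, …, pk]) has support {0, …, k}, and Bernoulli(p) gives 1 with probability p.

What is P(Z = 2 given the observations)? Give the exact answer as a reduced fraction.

Enumerate traces; 6 have nonzero weight after conditioning:
  (Y=0, W=0, X=0, Z=4) weight 1/32
  (Y=0, W=1, X=2, Z=4) weight 1/96
  (Y=1, W=0, X=0, Z=3) weight 1/128
  (Y=1, W=1, X=2, Z=3) weight 1/384
  (Y=2, W=0, X=2, Z=2) weight 1/64
  (Y=2, W=1, X=1, Z=2) weight 1/64
Group by Z:
  weight(Z=2) = 1/32
  weight(Z=3) = 1/96
  weight(Z=4) = 1/24
Total weight = 1/32 + 1/96 + 1/24 = 1/12
P(Z=2 | obs) = 1/32 / 1/12 = 3/8
P(Z=3 | obs) = 1/96 / 1/12 = 1/8
P(Z=4 | obs) = 1/24 / 1/12 = 1/2

P(Z = 2 | obs) = 3/8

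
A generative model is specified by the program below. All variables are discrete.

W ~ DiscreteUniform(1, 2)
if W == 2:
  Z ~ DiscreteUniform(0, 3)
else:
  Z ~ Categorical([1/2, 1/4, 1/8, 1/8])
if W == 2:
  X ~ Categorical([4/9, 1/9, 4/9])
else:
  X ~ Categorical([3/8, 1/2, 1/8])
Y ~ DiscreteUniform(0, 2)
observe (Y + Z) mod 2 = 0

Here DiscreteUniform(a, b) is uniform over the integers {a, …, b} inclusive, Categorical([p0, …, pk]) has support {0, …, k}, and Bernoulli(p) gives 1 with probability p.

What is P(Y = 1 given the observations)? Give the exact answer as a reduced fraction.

Enumerate traces; 36 have nonzero weight after conditioning:
  (W=1, Z=0, X=0, Y=0) weight 1/32
  (W=1, Z=0, X=0, Y=2) weight 1/32
  (W=1, Z=0, X=1, Y=0) weight 1/24
  (W=1, Z=0, X=1, Y=2) weight 1/24
  (W=1, Z=0, X=2, Y=0) weight 1/96
  (W=1, Z=0, X=2, Y=2) weight 1/96
  (W=1, Z=1, X=0, Y=1) weight 1/64
  (W=1, Z=1, X=1, Y=1) weight 1/48
  … 28 more
Group by Y:
  weight(Y=0) = 3/16
  weight(Y=1) = 7/48
  weight(Y=2) = 3/16
Total weight = 3/16 + 7/48 + 3/16 = 25/48
P(Y=0 | obs) = 3/16 / 25/48 = 9/25
P(Y=1 | obs) = 7/48 / 25/48 = 7/25
P(Y=2 | obs) = 3/16 / 25/48 = 9/25

P(Y = 1 | obs) = 7/25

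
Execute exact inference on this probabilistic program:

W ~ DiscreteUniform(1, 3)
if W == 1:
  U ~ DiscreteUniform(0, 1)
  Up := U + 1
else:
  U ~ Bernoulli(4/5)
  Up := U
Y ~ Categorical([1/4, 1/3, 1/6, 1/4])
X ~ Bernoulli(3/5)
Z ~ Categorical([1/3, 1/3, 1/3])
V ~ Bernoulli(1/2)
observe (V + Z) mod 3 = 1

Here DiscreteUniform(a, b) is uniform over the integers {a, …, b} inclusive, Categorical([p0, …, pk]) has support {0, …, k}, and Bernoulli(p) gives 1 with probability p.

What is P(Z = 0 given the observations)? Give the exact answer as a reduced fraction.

P(Z = 0 | obs) = 1/2

Enumerate traces; 96 have nonzero weight after conditioning:
  (W=1, U=0, Y=0, X=0, Z=0, V=1) weight 1/360
  (W=1, U=0, Y=0, X=0, Z=1, V=0) weight 1/360
  (W=1, U=0, Y=0, X=1, Z=0, V=1) weight 1/240
  (W=1, U=0, Y=0, X=1, Z=1, V=0) weight 1/240
  (W=1, U=0, Y=1, X=0, Z=0, V=1) weight 1/270
  (W=1, U=0, Y=1, X=0, Z=1, V=0) weight 1/270
  (W=1, U=0, Y=1, X=1, Z=0, V=1) weight 1/180
  (W=1, U=0, Y=1, X=1, Z=1, V=0) weight 1/180
  … 88 more
Group by Z:
  weight(Z=0) = 1/6
  weight(Z=1) = 1/6
Total weight = 1/6 + 1/6 = 1/3
P(Z=0 | obs) = 1/6 / 1/3 = 1/2
P(Z=1 | obs) = 1/6 / 1/3 = 1/2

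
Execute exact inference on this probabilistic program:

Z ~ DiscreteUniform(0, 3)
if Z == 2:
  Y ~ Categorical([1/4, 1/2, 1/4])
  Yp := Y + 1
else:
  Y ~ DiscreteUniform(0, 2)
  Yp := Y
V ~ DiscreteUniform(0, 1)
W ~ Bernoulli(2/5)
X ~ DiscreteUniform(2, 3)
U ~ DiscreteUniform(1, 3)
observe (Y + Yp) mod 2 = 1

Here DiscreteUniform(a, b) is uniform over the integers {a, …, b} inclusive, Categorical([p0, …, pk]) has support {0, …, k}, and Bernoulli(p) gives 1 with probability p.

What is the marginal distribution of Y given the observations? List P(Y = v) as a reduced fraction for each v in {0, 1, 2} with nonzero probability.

Enumerate traces; 72 have nonzero weight after conditioning:
  (Z=2, Y=0, V=0, W=0, X=2, U=1) weight 1/320
  (Z=2, Y=0, V=0, W=0, X=2, U=2) weight 1/320
  (Z=2, Y=0, V=0, W=0, X=2, U=3) weight 1/320
  (Z=2, Y=0, V=0, W=0, X=3, U=1) weight 1/320
  (Z=2, Y=0, V=0, W=0, X=3, U=2) weight 1/320
  (Z=2, Y=0, V=0, W=0, X=3, U=3) weight 1/320
  (Z=2, Y=0, V=0, W=1, X=2, U=1) weight 1/480
  (Z=2, Y=0, V=0, W=1, X=2, U=2) weight 1/480
  (Z=2, Y=1, V=0, W=0, X=2, U=1) weight 1/160
  (Z=2, Y=2, V=0, W=0, X=2, U=1) weight 1/320
  … 62 more
Group by Y:
  weight(Y=0) = 1/16
  weight(Y=1) = 1/8
  weight(Y=2) = 1/16
Total weight = 1/16 + 1/8 + 1/16 = 1/4
P(Y=0 | obs) = 1/16 / 1/4 = 1/4
P(Y=1 | obs) = 1/8 / 1/4 = 1/2
P(Y=2 | obs) = 1/16 / 1/4 = 1/4

P(Y=0) = 1/4, P(Y=1) = 1/2, P(Y=2) = 1/4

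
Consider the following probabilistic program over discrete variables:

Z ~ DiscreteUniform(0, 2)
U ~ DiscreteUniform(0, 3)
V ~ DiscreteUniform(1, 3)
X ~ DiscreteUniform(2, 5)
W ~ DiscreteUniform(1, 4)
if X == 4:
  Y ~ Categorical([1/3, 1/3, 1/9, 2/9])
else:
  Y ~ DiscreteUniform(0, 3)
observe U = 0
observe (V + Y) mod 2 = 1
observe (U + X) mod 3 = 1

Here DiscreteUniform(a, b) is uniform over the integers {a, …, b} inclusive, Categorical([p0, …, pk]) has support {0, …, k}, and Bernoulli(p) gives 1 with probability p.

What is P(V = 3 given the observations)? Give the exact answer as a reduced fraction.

Enumerate traces; 72 have nonzero weight after conditioning:
  (Z=0, U=0, V=1, X=4, W=1, Y=0) weight 1/1728
  (Z=0, U=0, V=1, X=4, W=1, Y=2) weight 1/5184
  (Z=0, U=0, V=1, X=4, W=2, Y=0) weight 1/1728
  (Z=0, U=0, V=1, X=4, W=2, Y=2) weight 1/5184
  (Z=0, U=0, V=1, X=4, W=3, Y=0) weight 1/1728
  (Z=0, U=0, V=1, X=4, W=3, Y=2) weight 1/5184
  (Z=0, U=0, V=1, X=4, W=4, Y=0) weight 1/1728
  (Z=0, U=0, V=1, X=4, W=4, Y=2) weight 1/5184
  (Z=0, U=0, V=2, X=4, W=1, Y=1) weight 1/1728
  (Z=0, U=0, V=3, X=4, W=1, Y=0) weight 1/1728
  … 62 more
Group by V:
  weight(V=1) = 1/108
  weight(V=2) = 5/432
  weight(V=3) = 1/108
Total weight = 1/108 + 5/432 + 1/108 = 13/432
P(V=1 | obs) = 1/108 / 13/432 = 4/13
P(V=2 | obs) = 5/432 / 13/432 = 5/13
P(V=3 | obs) = 1/108 / 13/432 = 4/13

P(V = 3 | obs) = 4/13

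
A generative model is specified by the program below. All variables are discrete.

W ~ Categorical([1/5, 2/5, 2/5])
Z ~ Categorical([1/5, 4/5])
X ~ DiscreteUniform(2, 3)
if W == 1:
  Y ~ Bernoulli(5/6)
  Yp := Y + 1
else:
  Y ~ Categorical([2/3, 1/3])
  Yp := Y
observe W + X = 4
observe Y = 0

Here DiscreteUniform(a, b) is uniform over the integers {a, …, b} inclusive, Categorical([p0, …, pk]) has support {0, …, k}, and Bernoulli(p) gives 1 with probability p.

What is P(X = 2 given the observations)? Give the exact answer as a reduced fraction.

Enumerate traces; 4 have nonzero weight after conditioning:
  (W=1, Z=0, X=3, Y=0) weight 1/150
  (W=1, Z=1, X=3, Y=0) weight 2/75
  (W=2, Z=0, X=2, Y=0) weight 2/75
  (W=2, Z=1, X=2, Y=0) weight 8/75
Group by X:
  weight(X=2) = 2/15
  weight(X=3) = 1/30
Total weight = 2/15 + 1/30 = 1/6
P(X=2 | obs) = 2/15 / 1/6 = 4/5
P(X=3 | obs) = 1/30 / 1/6 = 1/5

P(X = 2 | obs) = 4/5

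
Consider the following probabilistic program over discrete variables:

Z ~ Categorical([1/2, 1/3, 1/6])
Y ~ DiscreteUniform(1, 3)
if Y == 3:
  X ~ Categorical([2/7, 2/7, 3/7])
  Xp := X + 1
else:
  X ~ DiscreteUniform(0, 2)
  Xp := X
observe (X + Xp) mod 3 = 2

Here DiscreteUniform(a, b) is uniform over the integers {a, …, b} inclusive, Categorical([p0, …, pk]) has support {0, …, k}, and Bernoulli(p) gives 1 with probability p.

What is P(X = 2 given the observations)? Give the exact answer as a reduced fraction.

Enumerate traces; 9 have nonzero weight after conditioning:
  (Z=0, Y=1, X=1) weight 1/18
  (Z=0, Y=2, X=1) weight 1/18
  (Z=0, Y=3, X=2) weight 1/14
  (Z=1, Y=1, X=1) weight 1/27
  (Z=1, Y=2, X=1) weight 1/27
  (Z=1, Y=3, X=2) weight 1/21
  (Z=2, Y=1, X=1) weight 1/54
  (Z=2, Y=2, X=1) weight 1/54
  … 1 more
Group by X:
  weight(X=1) = 2/9
  weight(X=2) = 1/7
Total weight = 2/9 + 1/7 = 23/63
P(X=1 | obs) = 2/9 / 23/63 = 14/23
P(X=2 | obs) = 1/7 / 23/63 = 9/23

P(X = 2 | obs) = 9/23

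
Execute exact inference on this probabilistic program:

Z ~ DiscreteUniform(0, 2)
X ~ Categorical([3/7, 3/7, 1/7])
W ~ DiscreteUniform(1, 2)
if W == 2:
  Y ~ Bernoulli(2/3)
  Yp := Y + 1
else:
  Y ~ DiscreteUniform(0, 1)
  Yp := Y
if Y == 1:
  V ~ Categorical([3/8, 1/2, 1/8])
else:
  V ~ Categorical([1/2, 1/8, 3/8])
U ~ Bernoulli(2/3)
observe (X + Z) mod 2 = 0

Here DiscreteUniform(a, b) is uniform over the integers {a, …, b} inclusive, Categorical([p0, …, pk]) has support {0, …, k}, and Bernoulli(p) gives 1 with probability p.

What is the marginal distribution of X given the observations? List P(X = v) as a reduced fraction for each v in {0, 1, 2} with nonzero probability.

Enumerate traces; 120 have nonzero weight after conditioning:
  (Z=0, X=0, W=1, Y=0, V=0, U=0) weight 1/168
  (Z=0, X=0, W=1, Y=0, V=0, U=1) weight 1/84
  (Z=0, X=0, W=1, Y=0, V=1, U=0) weight 1/672
  (Z=0, X=0, W=1, Y=0, V=1, U=1) weight 1/336
  (Z=0, X=0, W=1, Y=0, V=2, U=0) weight 1/224
  (Z=0, X=0, W=1, Y=0, V=2, U=1) weight 1/112
  (Z=0, X=0, W=1, Y=1, V=0, U=0) weight 1/224
  (Z=0, X=0, W=1, Y=1, V=0, U=1) weight 1/112
  (Z=0, X=2, W=1, Y=0, V=0, U=0) weight 1/504
  (Z=1, X=1, W=1, Y=0, V=0, U=0) weight 1/168
  … 110 more
Group by X:
  weight(X=0) = 2/7
  weight(X=1) = 1/7
  weight(X=2) = 2/21
Total weight = 2/7 + 1/7 + 2/21 = 11/21
P(X=0 | obs) = 2/7 / 11/21 = 6/11
P(X=1 | obs) = 1/7 / 11/21 = 3/11
P(X=2 | obs) = 2/21 / 11/21 = 2/11

P(X=0) = 6/11, P(X=1) = 3/11, P(X=2) = 2/11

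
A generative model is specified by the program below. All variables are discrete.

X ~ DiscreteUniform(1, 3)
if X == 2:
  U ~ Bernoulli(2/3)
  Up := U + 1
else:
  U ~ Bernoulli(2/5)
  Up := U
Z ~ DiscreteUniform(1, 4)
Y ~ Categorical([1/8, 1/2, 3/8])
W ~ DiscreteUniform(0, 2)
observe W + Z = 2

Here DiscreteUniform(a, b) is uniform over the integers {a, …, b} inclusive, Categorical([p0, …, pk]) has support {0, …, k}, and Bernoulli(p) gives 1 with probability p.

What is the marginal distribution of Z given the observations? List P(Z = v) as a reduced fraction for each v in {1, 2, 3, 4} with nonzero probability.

P(Z=1) = 1/2, P(Z=2) = 1/2

Enumerate traces; 36 have nonzero weight after conditioning:
  (X=1, U=0, Z=1, Y=0, W=1) weight 1/480
  (X=1, U=0, Z=1, Y=1, W=1) weight 1/120
  (X=1, U=0, Z=1, Y=2, W=1) weight 1/160
  (X=1, U=0, Z=2, Y=0, W=0) weight 1/480
  (X=1, U=0, Z=2, Y=1, W=0) weight 1/120
  (X=1, U=0, Z=2, Y=2, W=0) weight 1/160
  (X=1, U=1, Z=1, Y=0, W=1) weight 1/720
  (X=1, U=1, Z=1, Y=1, W=1) weight 1/180
  … 28 more
Group by Z:
  weight(Z=1) = 1/12
  weight(Z=2) = 1/12
Total weight = 1/12 + 1/12 = 1/6
P(Z=1 | obs) = 1/12 / 1/6 = 1/2
P(Z=2 | obs) = 1/12 / 1/6 = 1/2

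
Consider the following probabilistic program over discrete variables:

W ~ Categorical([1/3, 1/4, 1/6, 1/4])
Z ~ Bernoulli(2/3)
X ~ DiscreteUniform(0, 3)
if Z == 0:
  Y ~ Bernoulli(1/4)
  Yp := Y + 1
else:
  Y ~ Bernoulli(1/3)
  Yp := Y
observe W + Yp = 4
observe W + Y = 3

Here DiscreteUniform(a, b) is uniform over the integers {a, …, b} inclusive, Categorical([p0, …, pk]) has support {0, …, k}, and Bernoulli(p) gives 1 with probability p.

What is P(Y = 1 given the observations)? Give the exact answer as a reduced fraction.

P(Y = 1 | obs) = 2/11

Enumerate traces; 8 have nonzero weight after conditioning:
  (W=2, Z=0, X=0, Y=1) weight 1/288
  (W=2, Z=0, X=1, Y=1) weight 1/288
  (W=2, Z=0, X=2, Y=1) weight 1/288
  (W=2, Z=0, X=3, Y=1) weight 1/288
  (W=3, Z=0, X=0, Y=0) weight 1/64
  (W=3, Z=0, X=1, Y=0) weight 1/64
  (W=3, Z=0, X=2, Y=0) weight 1/64
  (W=3, Z=0, X=3, Y=0) weight 1/64
Group by Y:
  weight(Y=0) = 1/16
  weight(Y=1) = 1/72
Total weight = 1/16 + 1/72 = 11/144
P(Y=0 | obs) = 1/16 / 11/144 = 9/11
P(Y=1 | obs) = 1/72 / 11/144 = 2/11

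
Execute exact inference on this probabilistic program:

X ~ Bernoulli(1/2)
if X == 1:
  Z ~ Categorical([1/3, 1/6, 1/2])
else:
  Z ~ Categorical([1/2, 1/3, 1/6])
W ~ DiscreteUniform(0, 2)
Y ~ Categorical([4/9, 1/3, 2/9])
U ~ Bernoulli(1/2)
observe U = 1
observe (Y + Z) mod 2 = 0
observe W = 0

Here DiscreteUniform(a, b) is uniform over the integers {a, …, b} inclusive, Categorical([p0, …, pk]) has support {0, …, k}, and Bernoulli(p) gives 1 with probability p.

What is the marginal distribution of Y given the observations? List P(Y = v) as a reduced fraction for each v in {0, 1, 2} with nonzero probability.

P(Y=0) = 4/7, P(Y=1) = 1/7, P(Y=2) = 2/7

Enumerate traces; 10 have nonzero weight after conditioning:
  (X=0, Z=0, W=0, Y=0, U=1) weight 1/54
  (X=0, Z=0, W=0, Y=2, U=1) weight 1/108
  (X=0, Z=1, W=0, Y=1, U=1) weight 1/108
  (X=0, Z=2, W=0, Y=0, U=1) weight 1/162
  (X=0, Z=2, W=0, Y=2, U=1) weight 1/324
  (X=1, Z=0, W=0, Y=0, U=1) weight 1/81
  (X=1, Z=0, W=0, Y=2, U=1) weight 1/162
  (X=1, Z=1, W=0, Y=1, U=1) weight 1/216
  … 2 more
Group by Y:
  weight(Y=0) = 1/18
  weight(Y=1) = 1/72
  weight(Y=2) = 1/36
Total weight = 1/18 + 1/72 + 1/36 = 7/72
P(Y=0 | obs) = 1/18 / 7/72 = 4/7
P(Y=1 | obs) = 1/72 / 7/72 = 1/7
P(Y=2 | obs) = 1/36 / 7/72 = 2/7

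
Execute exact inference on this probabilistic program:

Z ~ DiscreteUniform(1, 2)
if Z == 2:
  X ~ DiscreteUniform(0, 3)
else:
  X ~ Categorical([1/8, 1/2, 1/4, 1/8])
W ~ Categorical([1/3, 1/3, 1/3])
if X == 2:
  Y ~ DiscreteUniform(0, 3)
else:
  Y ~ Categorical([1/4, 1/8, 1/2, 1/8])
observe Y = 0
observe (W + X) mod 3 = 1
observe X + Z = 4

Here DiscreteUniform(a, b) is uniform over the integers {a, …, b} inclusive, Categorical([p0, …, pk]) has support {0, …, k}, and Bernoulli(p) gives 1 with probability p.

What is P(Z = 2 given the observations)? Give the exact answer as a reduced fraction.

Enumerate traces; 2 have nonzero weight after conditioning:
  (Z=1, X=3, W=1, Y=0) weight 1/192
  (Z=2, X=2, W=2, Y=0) weight 1/96
Group by Z:
  weight(Z=1) = 1/192
  weight(Z=2) = 1/96
Total weight = 1/192 + 1/96 = 1/64
P(Z=1 | obs) = 1/192 / 1/64 = 1/3
P(Z=2 | obs) = 1/96 / 1/64 = 2/3

P(Z = 2 | obs) = 2/3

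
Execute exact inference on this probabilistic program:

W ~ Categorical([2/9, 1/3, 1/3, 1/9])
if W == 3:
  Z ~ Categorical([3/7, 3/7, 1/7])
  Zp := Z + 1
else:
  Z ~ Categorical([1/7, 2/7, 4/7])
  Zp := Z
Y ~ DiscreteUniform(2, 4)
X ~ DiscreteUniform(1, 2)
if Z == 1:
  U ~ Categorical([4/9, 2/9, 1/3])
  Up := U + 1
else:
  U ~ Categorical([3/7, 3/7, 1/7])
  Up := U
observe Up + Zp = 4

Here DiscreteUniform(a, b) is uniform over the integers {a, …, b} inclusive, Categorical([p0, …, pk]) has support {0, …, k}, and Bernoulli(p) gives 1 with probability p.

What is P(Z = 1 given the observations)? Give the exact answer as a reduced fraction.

Enumerate traces; 48 have nonzero weight after conditioning:
  (W=0, Z=1, Y=2, X=1, U=2) weight 2/567
  (W=0, Z=1, Y=2, X=2, U=2) weight 2/567
  (W=0, Z=1, Y=3, X=1, U=2) weight 2/567
  (W=0, Z=1, Y=3, X=2, U=2) weight 2/567
  (W=0, Z=1, Y=4, X=1, U=2) weight 2/567
  (W=0, Z=1, Y=4, X=2, U=2) weight 2/567
  (W=0, Z=2, Y=2, X=1, U=2) weight 4/1323
  (W=0, Z=2, Y=2, X=2, U=2) weight 4/1323
  … 40 more
Group by Z:
  weight(Z=1) = 2/21
  weight(Z=2) = 5/63
Total weight = 2/21 + 5/63 = 11/63
P(Z=1 | obs) = 2/21 / 11/63 = 6/11
P(Z=2 | obs) = 5/63 / 11/63 = 5/11

P(Z = 1 | obs) = 6/11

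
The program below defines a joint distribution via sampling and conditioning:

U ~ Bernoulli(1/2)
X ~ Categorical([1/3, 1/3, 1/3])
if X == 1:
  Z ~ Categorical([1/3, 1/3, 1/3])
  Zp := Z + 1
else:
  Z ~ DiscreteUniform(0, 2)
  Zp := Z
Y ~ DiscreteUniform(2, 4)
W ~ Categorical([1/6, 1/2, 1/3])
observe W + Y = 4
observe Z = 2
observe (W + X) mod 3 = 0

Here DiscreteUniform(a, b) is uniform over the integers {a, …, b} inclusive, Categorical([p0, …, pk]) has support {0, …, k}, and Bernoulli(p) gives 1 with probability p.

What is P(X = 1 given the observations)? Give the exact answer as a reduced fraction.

P(X = 1 | obs) = 1/3

Enumerate traces; 6 have nonzero weight after conditioning:
  (U=0, X=0, Z=2, Y=4, W=0) weight 1/324
  (U=0, X=1, Z=2, Y=2, W=2) weight 1/162
  (U=0, X=2, Z=2, Y=3, W=1) weight 1/108
  (U=1, X=0, Z=2, Y=4, W=0) weight 1/324
  (U=1, X=1, Z=2, Y=2, W=2) weight 1/162
  (U=1, X=2, Z=2, Y=3, W=1) weight 1/108
Group by X:
  weight(X=0) = 1/162
  weight(X=1) = 1/81
  weight(X=2) = 1/54
Total weight = 1/162 + 1/81 + 1/54 = 1/27
P(X=0 | obs) = 1/162 / 1/27 = 1/6
P(X=1 | obs) = 1/81 / 1/27 = 1/3
P(X=2 | obs) = 1/54 / 1/27 = 1/2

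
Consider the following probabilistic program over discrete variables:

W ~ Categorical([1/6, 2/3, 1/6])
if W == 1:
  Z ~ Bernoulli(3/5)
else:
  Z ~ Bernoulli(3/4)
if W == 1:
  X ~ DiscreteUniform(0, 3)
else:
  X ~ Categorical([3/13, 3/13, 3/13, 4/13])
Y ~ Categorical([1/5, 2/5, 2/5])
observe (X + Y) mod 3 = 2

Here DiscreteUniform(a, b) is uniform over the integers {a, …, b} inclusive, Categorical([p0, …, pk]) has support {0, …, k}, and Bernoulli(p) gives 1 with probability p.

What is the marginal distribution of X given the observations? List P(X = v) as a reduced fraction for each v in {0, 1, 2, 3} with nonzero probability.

P(X=0) = 38/137, P(X=1) = 38/137, P(X=2) = 19/137, P(X=3) = 42/137

Enumerate traces; 24 have nonzero weight after conditioning:
  (W=0, Z=0, X=0, Y=2) weight 1/260
  (W=0, Z=0, X=1, Y=1) weight 1/260
  (W=0, Z=0, X=2, Y=0) weight 1/520
  (W=0, Z=0, X=3, Y=2) weight 1/195
  (W=0, Z=1, X=0, Y=2) weight 3/260
  (W=0, Z=1, X=1, Y=1) weight 3/260
  (W=0, Z=1, X=2, Y=0) weight 3/520
  (W=0, Z=1, X=3, Y=2) weight 1/65
  … 16 more
Group by X:
  weight(X=0) = 19/195
  weight(X=1) = 19/195
  weight(X=2) = 19/390
  weight(X=3) = 7/65
Total weight = 19/195 + 19/195 + 19/390 + 7/65 = 137/390
P(X=0 | obs) = 19/195 / 137/390 = 38/137
P(X=1 | obs) = 19/195 / 137/390 = 38/137
P(X=2 | obs) = 19/390 / 137/390 = 19/137
P(X=3 | obs) = 7/65 / 137/390 = 42/137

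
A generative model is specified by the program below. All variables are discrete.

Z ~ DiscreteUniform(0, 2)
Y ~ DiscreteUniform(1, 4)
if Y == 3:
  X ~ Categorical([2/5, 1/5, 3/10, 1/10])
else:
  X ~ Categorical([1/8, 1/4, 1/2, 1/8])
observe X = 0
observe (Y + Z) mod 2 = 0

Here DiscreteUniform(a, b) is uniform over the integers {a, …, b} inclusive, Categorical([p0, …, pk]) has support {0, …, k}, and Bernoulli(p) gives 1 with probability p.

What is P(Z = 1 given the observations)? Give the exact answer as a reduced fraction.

Enumerate traces; 6 have nonzero weight after conditioning:
  (Z=0, Y=2, X=0) weight 1/96
  (Z=0, Y=4, X=0) weight 1/96
  (Z=1, Y=1, X=0) weight 1/96
  (Z=1, Y=3, X=0) weight 1/30
  (Z=2, Y=2, X=0) weight 1/96
  (Z=2, Y=4, X=0) weight 1/96
Group by Z:
  weight(Z=0) = 1/48
  weight(Z=1) = 7/160
  weight(Z=2) = 1/48
Total weight = 1/48 + 7/160 + 1/48 = 41/480
P(Z=0 | obs) = 1/48 / 41/480 = 10/41
P(Z=1 | obs) = 7/160 / 41/480 = 21/41
P(Z=2 | obs) = 1/48 / 41/480 = 10/41

P(Z = 1 | obs) = 21/41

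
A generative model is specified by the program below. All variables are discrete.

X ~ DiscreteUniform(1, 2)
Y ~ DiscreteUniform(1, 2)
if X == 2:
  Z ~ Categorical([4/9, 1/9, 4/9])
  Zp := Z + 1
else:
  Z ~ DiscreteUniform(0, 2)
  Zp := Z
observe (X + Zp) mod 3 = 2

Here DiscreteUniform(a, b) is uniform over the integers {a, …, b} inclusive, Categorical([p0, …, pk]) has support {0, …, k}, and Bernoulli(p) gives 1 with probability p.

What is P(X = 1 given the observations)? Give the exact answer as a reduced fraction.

P(X = 1 | obs) = 3/7

Enumerate traces; 4 have nonzero weight after conditioning:
  (X=1, Y=1, Z=1) weight 1/12
  (X=1, Y=2, Z=1) weight 1/12
  (X=2, Y=1, Z=2) weight 1/9
  (X=2, Y=2, Z=2) weight 1/9
Group by X:
  weight(X=1) = 1/6
  weight(X=2) = 2/9
Total weight = 1/6 + 2/9 = 7/18
P(X=1 | obs) = 1/6 / 7/18 = 3/7
P(X=2 | obs) = 2/9 / 7/18 = 4/7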